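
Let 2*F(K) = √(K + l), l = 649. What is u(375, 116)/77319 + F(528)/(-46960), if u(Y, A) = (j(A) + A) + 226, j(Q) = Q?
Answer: 458/77319 - √1177/93920 ≈ 0.0055582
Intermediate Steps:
F(K) = √(649 + K)/2 (F(K) = √(K + 649)/2 = √(649 + K)/2)
u(Y, A) = 226 + 2*A (u(Y, A) = (A + A) + 226 = 2*A + 226 = 226 + 2*A)
u(375, 116)/77319 + F(528)/(-46960) = (226 + 2*116)/77319 + (√(649 + 528)/2)/(-46960) = (226 + 232)*(1/77319) + (√1177/2)*(-1/46960) = 458*(1/77319) - √1177/93920 = 458/77319 - √1177/93920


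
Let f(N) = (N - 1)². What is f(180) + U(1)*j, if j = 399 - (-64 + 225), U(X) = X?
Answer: 32279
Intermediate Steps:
f(N) = (-1 + N)²
j = 238 (j = 399 - 1*161 = 399 - 161 = 238)
f(180) + U(1)*j = (-1 + 180)² + 1*238 = 179² + 238 = 32041 + 238 = 32279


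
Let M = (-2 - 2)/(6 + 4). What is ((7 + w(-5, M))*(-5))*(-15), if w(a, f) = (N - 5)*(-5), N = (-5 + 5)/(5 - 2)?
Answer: 2400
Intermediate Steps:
N = 0 (N = 0/3 = 0*(1/3) = 0)
M = -2/5 (M = -4/10 = -4*1/10 = -2/5 ≈ -0.40000)
w(a, f) = 25 (w(a, f) = (0 - 5)*(-5) = -5*(-5) = 25)
((7 + w(-5, M))*(-5))*(-15) = ((7 + 25)*(-5))*(-15) = (32*(-5))*(-15) = -160*(-15) = 2400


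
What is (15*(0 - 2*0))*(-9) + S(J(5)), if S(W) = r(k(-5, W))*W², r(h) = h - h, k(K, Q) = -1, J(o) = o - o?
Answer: 0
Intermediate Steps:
J(o) = 0
r(h) = 0
S(W) = 0 (S(W) = 0*W² = 0)
(15*(0 - 2*0))*(-9) + S(J(5)) = (15*(0 - 2*0))*(-9) + 0 = (15*(0 + 0))*(-9) + 0 = (15*0)*(-9) + 0 = 0*(-9) + 0 = 0 + 0 = 0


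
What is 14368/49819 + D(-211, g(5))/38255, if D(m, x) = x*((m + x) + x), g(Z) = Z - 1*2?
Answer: 14828833/54452167 ≈ 0.27233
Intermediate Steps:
g(Z) = -2 + Z (g(Z) = Z - 2 = -2 + Z)
D(m, x) = x*(m + 2*x)
14368/49819 + D(-211, g(5))/38255 = 14368/49819 + ((-2 + 5)*(-211 + 2*(-2 + 5)))/38255 = 14368*(1/49819) + (3*(-211 + 2*3))*(1/38255) = 14368/49819 + (3*(-211 + 6))*(1/38255) = 14368/49819 + (3*(-205))*(1/38255) = 14368/49819 - 615*1/38255 = 14368/49819 - 123/7651 = 14828833/54452167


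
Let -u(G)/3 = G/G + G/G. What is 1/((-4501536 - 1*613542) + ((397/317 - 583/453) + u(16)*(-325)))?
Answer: -143601/734250298898 ≈ -1.9558e-7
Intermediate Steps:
u(G) = -6 (u(G) = -3*(G/G + G/G) = -3*(1 + 1) = -3*2 = -6)
1/((-4501536 - 1*613542) + ((397/317 - 583/453) + u(16)*(-325))) = 1/((-4501536 - 1*613542) + ((397/317 - 583/453) - 6*(-325))) = 1/((-4501536 - 613542) + ((397*(1/317) - 583*1/453) + 1950)) = 1/(-5115078 + ((397/317 - 583/453) + 1950)) = 1/(-5115078 + (-4970/143601 + 1950)) = 1/(-5115078 + 280016980/143601) = 1/(-734250298898/143601) = -143601/734250298898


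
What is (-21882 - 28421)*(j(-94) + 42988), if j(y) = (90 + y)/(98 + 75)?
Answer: -374099386760/173 ≈ -2.1624e+9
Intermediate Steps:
j(y) = 90/173 + y/173 (j(y) = (90 + y)/173 = (90 + y)*(1/173) = 90/173 + y/173)
(-21882 - 28421)*(j(-94) + 42988) = (-21882 - 28421)*((90/173 + (1/173)*(-94)) + 42988) = -50303*((90/173 - 94/173) + 42988) = -50303*(-4/173 + 42988) = -50303*7436920/173 = -374099386760/173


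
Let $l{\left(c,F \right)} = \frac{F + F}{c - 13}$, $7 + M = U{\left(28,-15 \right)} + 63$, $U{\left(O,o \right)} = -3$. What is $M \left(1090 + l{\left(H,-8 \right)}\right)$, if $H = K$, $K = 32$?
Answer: $\frac{1096782}{19} \approx 57725.0$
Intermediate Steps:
$M = 53$ ($M = -7 + \left(-3 + 63\right) = -7 + 60 = 53$)
$H = 32$
$l{\left(c,F \right)} = \frac{2 F}{-13 + c}$
$M \left(1090 + l{\left(H,-8 \right)}\right) = 53 \left(1090 + 2 \left(-8\right) \frac{1}{-13 + 32}\right) = 53 \left(1090 + 2 \left(-8\right) \frac{1}{19}\right) = 53 \left(1090 - \frac{16}{19}\right) = 53 \cdot \frac{20694}{19} = \frac{1096782}{19}$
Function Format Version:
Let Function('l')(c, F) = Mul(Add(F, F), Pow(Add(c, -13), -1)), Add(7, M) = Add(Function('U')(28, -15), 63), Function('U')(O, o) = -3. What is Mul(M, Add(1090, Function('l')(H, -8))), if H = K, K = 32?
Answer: Rational(1096782, 19) ≈ 57725.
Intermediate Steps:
M = 53 (M = Add(-7, Add(-3, 63)) = Add(-7, 60) = 53)
H = 32
Function('l')(c, F) = Mul(2, F, Pow(Add(-13, c), -1)) (Function('l')(c, F) = Mul(Mul(2, F), Pow(Add(-13, c), -1)) = Mul(2, F, Pow(Add(-13, c), -1)))
Mul(M, Add(1090, Function('l')(H, -8))) = Mul(53, Add(1090, Mul(2, -8, Pow(Add(-13, 32), -1)))) = Mul(53, Add(1090, Mul(2, -8, Pow(19, -1)))) = Mul(53, Add(1090, Mul(2, -8, Rational(1, 19)))) = Mul(53, Add(1090, Rational(-16, 19))) = Mul(53, Rational(20694, 19)) = Rational(1096782, 19)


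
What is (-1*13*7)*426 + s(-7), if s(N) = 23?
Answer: -38743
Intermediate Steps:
(-1*13*7)*426 + s(-7) = (-1*13*7)*426 + 23 = -13*7*426 + 23 = -91*426 + 23 = -38766 + 23 = -38743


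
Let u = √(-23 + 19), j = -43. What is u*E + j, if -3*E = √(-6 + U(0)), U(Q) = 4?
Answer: -43 + 2*√2/3 ≈ -42.057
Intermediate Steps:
E = -I*√2/3 (E = -√(-6 + 4)/3 = -I*√2/3 ≈ -0.4714*I)
u = 2*I (u = √(-4) = 2*I ≈ 2.0*I)
u*E + j = (2*I)*(-I*√2/3) - 43 = 2*√2/3 - 43 = -43 + 2*√2/3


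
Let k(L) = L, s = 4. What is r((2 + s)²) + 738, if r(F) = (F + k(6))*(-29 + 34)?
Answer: 948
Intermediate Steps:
r(F) = 30 + 5*F (r(F) = (F + 6)*(-29 + 34) = (6 + F)*5 = 30 + 5*F)
r((2 + s)²) + 738 = (30 + 5*(2 + 4)²) + 738 = (30 + 5*6²) + 738 = (30 + 5*36) + 738 = (30 + 180) + 738 = 210 + 738 = 948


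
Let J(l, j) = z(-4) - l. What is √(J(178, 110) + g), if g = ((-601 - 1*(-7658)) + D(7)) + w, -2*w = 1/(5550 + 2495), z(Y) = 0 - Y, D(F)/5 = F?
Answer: √1790987859710/16090 ≈ 83.175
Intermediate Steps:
D(F) = 5*F
z(Y) = -Y
J(l, j) = 4 - l (J(l, j) = -1*(-4) - l = 4 - l)
w = -1/16090 (w = -1/(2*(5550 + 2495)) = -½/8045 = -½*1/8045 = -1/16090 ≈ -6.2150e-5)
g = 114110279/16090 (g = ((-601 - 1*(-7658)) + 5*7) - 1/16090 = ((-601 + 7658) + 35) - 1/16090 = (7057 + 35) - 1/16090 = 7092 - 1/16090 = 114110279/16090 ≈ 7092.0)
√(J(178, 110) + g) = √((4 - 1*178) + 114110279/16090) = √((4 - 178) + 114110279/16090) = √(-174 + 114110279/16090) = √(111310619/16090) = √1790987859710/16090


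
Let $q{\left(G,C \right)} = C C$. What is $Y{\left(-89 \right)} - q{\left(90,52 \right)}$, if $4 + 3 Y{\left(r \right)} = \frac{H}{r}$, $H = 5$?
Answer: $- \frac{722329}{267} \approx -2705.4$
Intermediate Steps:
$q{\left(G,C \right)} = C^{2}$
$Y{\left(r \right)} = - \frac{4}{3} + \frac{5}{3 r}$ ($Y{\left(r \right)} = - \frac{4}{3} + \frac{5 \frac{1}{r}}{3} = - \frac{4}{3} + \frac{5}{3 r}$)
$Y{\left(-89 \right)} - q{\left(90,52 \right)} = \frac{5 - -356}{3 \left(-89\right)} - 52^{2} = \frac{1}{3} \left(- \frac{1}{89}\right) \left(5 + 356\right) - 2704 = \frac{1}{3} \left(- \frac{1}{89}\right) 361 - 2704 = - \frac{361}{267} - 2704 = - \frac{722329}{267}$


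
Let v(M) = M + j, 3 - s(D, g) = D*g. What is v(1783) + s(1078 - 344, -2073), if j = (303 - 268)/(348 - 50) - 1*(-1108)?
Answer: 454293883/298 ≈ 1.5245e+6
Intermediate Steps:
j = 330219/298 (j = 35/298 + 1108 = 330219/298 ≈ 1108.1)
s(D, g) = 3 - D*g
v(M) = 330219/298 + M (v(M) = M + 330219/298 = 330219/298 + M)
v(1783) + s(1078 - 344, -2073) = (330219/298 + 1783) + (3 - 1*(1078 - 344)*(-2073)) = 861553/298 + (3 - 1*734*(-2073)) = 861553/298 + (3 + 1521582) = 861553/298 + 1521585 = 454293883/298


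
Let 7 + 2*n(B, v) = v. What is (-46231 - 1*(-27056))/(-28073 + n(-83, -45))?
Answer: 19175/28099 ≈ 0.68241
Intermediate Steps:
n(B, v) = -7/2 + v/2
(-46231 - 1*(-27056))/(-28073 + n(-83, -45)) = (-46231 - 1*(-27056))/(-28073 + (-7/2 + (1/2)*(-45))) = (-46231 + 27056)/(-28073 + (-7/2 - 45/2)) = -19175/(-28073 - 26) = -19175/(-28099) = -19175*(-1/28099) = 19175/28099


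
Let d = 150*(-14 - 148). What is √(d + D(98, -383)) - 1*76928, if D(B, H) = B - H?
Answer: -76928 + I*√23819 ≈ -76928.0 + 154.33*I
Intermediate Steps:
d = -24300 (d = 150*(-162) = -24300)
√(d + D(98, -383)) - 1*76928 = √(-24300 + (98 - 1*(-383))) - 1*76928 = √(-24300 + (98 + 383)) - 76928 = √(-24300 + 481) - 76928 = √(-23819) - 76928 = I*√23819 - 76928 = -76928 + I*√23819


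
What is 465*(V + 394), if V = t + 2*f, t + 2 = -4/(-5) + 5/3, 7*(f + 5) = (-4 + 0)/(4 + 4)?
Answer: 1250974/7 ≈ 1.7871e+5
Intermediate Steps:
f = -71/14 (f = -5 + ((-4 + 0)/(4 + 4))/7 = -5 + (-4/8)/7 = -5 + (-4*⅛)/7 = -5 + (⅐)*(-½) = -5 - 1/14 = -71/14 ≈ -5.0714)
t = 7/15 (t = -2 + (-4/(-5) + 5/3) = -2 + (-4*(-⅕) + 5*(⅓)) = -2 + (⅘ + 5/3) = -2 + 37/15 = 7/15 ≈ 0.46667)
V = -1016/105 (V = 7/15 + 2*(-71/14) = 7/15 - 71/7 = -1016/105 ≈ -9.6762)
465*(V + 394) = 465*(-1016/105 + 394) = 465*(40354/105) = 1250974/7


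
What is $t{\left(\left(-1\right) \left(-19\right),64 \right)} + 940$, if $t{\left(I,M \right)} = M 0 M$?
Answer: $940$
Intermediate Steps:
$t{\left(I,M \right)} = 0$ ($t{\left(I,M \right)} = 0 M = 0$)
$t{\left(\left(-1\right) \left(-19\right),64 \right)} + 940 = 0 + 940 = 940$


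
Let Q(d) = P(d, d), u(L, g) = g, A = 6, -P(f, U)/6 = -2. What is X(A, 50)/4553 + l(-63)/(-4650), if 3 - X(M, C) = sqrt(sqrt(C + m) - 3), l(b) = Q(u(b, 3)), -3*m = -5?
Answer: -6781/3528575 - sqrt(-27 + 3*sqrt(465))/13659 ≈ -0.0023712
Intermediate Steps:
m = 5/3 (m = -1/3*(-5) = 5/3 ≈ 1.6667)
P(f, U) = 12 (P(f, U) = -6*(-2) = 12)
Q(d) = 12
l(b) = 12
X(M, C) = 3 - sqrt(-3 + sqrt(5/3 + C)) (X(M, C) = 3 - sqrt(sqrt(C + 5/3) - 3) = 3 - sqrt(sqrt(5/3 + C) - 3) = 3 - sqrt(-3 + sqrt(5/3 + C)))
X(A, 50)/4553 + l(-63)/(-4650) = (3 - sqrt(-27 + 3*sqrt(3)*sqrt(5 + 3*50))/3)/4553 + 12/(-4650) = (3 - sqrt(-27 + 3*sqrt(3)*sqrt(5 + 150))/3)*(1/4553) + 12*(-1/4650) = (3 - sqrt(-27 + 3*sqrt(3)*sqrt(155))/3)*(1/4553) - 2/775 = (3 - sqrt(-27 + 3*sqrt(465))/3)*(1/4553) - 2/775 = (3/4553 - sqrt(-27 + 3*sqrt(465))/13659) - 2/775 = -6781/3528575 - sqrt(-27 + 3*sqrt(465))/13659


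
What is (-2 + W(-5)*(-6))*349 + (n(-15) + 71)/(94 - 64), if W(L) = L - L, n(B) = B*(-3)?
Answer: -10412/15 ≈ -694.13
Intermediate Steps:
n(B) = -3*B
W(L) = 0
(-2 + W(-5)*(-6))*349 + (n(-15) + 71)/(94 - 64) = (-2 + 0*(-6))*349 + (-3*(-15) + 71)/(94 - 64) = (-2 + 0)*349 + (45 + 71)/30 = -2*349 + 116*(1/30) = -698 + 58/15 = -10412/15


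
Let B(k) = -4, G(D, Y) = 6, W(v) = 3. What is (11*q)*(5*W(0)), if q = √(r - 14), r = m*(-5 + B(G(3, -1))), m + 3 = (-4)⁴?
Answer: 165*I*√2291 ≈ 7897.6*I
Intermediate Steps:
m = 253 (m = -3 + (-4)⁴ = -3 + 256 = 253)
r = -2277 (r = 253*(-5 - 4) = 253*(-9) = -2277)
q = I*√2291 (q = √(-2277 - 14) = √(-2291) = I*√2291 ≈ 47.864*I)
(11*q)*(5*W(0)) = (11*(I*√2291))*(5*3) = (11*I*√2291)*15 = 165*I*√2291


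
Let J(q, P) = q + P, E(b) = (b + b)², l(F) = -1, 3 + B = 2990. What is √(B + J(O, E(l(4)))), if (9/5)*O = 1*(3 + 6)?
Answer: 2*√749 ≈ 54.736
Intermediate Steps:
B = 2987 (B = -3 + 2990 = 2987)
O = 5 (O = 5*(1*(3 + 6))/9 = 5*(1*9)/9 = (5/9)*9 = 5)
E(b) = 4*b² (E(b) = (2*b)² = 4*b²)
J(q, P) = P + q
√(B + J(O, E(l(4)))) = √(2987 + (4*(-1)² + 5)) = √(2987 + (4*1 + 5)) = √(2987 + (4 + 5)) = √(2987 + 9) = √2996 = 2*√749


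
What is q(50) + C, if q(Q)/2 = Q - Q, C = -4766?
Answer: -4766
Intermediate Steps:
q(Q) = 0 (q(Q) = 2*(Q - Q) = 2*0 = 0)
q(50) + C = 0 - 4766 = -4766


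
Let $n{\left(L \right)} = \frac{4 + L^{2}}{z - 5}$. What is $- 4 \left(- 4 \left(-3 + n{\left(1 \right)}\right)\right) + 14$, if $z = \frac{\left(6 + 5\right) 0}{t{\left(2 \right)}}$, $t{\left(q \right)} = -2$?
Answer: $-50$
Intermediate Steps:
$z = 0$ ($z = \frac{\left(6 + 5\right) 0}{-2} = 11 \cdot 0 \left(- \frac{1}{2}\right) = 0 \left(- \frac{1}{2}\right) = 0$)
$n{\left(L \right)} = - \frac{4}{5} - \frac{L^{2}}{5}$ ($n{\left(L \right)} = \frac{4 + L^{2}}{0 - 5} = \frac{4 + L^{2}}{-5} = \left(4 + L^{2}\right) \left(- \frac{1}{5}\right) = - \frac{4}{5} - \frac{L^{2}}{5}$)
$- 4 \left(- 4 \left(-3 + n{\left(1 \right)}\right)\right) + 14 = - 4 \left(- 4 \left(-3 - \left(\frac{4}{5} + \frac{1^{2}}{5}\right)\right)\right) + 14 = - 4 \left(- 4 \left(-3 - 1\right)\right) + 14 = - 4 \left(\left(-4\right) \left(-4\right)\right) + 14 = \left(-4\right) 16 + 14 = -64 + 14 = -50$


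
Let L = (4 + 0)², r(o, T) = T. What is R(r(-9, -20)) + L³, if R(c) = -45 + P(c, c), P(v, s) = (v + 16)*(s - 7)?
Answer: 4159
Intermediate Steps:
P(v, s) = (-7 + s)*(16 + v) (P(v, s) = (16 + v)*(-7 + s) = (-7 + s)*(16 + v))
L = 16 (L = 4² = 16)
R(c) = -157 + c² + 9*c (R(c) = -45 + (-112 - 7*c + 16*c + c*c) = -45 + (-112 - 7*c + 16*c + c²) = -45 + (-112 + c² + 9*c) = -157 + c² + 9*c)
R(r(-9, -20)) + L³ = (-157 + (-20)² + 9*(-20)) + 16³ = (-157 + 400 - 180) + 4096 = 63 + 4096 = 4159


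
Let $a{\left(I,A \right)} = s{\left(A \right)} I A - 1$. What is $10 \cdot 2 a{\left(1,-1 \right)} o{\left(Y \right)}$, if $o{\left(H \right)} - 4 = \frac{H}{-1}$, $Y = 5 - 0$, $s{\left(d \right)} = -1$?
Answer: $0$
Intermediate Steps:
$Y = 5$ ($Y = 5 + 0 = 5$)
$a{\left(I,A \right)} = -1 - A I$ ($a{\left(I,A \right)} = - I A - 1 = - A I - 1 = -1 - A I$)
$o{\left(H \right)} = 4 - H$ ($o{\left(H \right)} = 4 + \frac{H}{-1} = 4 + H \left(-1\right) = 4 - H$)
$10 \cdot 2 a{\left(1,-1 \right)} o{\left(Y \right)} = 10 \cdot 2 \left(-1 - \left(-1\right) 1\right) \left(4 - 5\right) = 10 \cdot 2 \left(-1 + 1\right) \left(4 - 5\right) = 10 \cdot 2 \cdot 0 \left(-1\right) = 10 \cdot 0 \left(-1\right) = 0 \left(-1\right) = 0$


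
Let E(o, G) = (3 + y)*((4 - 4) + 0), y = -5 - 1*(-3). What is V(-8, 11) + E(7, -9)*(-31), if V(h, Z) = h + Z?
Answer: 3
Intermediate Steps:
V(h, Z) = Z + h
y = -2 (y = -5 + 3 = -2)
E(o, G) = 0 (E(o, G) = (3 - 2)*((4 - 4) + 0) = 1*(0 + 0) = 1*0 = 0)
V(-8, 11) + E(7, -9)*(-31) = (11 - 8) + 0*(-31) = 3 + 0 = 3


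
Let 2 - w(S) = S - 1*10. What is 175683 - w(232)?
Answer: 175903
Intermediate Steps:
w(S) = 12 - S (w(S) = 2 - (S - 1*10) = 2 - (S - 10) = 2 - (-10 + S) = 2 + (10 - S) = 12 - S)
175683 - w(232) = 175683 - (12 - 1*232) = 175683 - (12 - 232) = 175683 - 1*(-220) = 175683 + 220 = 175903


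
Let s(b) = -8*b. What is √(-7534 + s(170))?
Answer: I*√8894 ≈ 94.308*I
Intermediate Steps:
√(-7534 + s(170)) = √(-7534 - 8*170) = √(-7534 - 1360) = √(-8894) = I*√8894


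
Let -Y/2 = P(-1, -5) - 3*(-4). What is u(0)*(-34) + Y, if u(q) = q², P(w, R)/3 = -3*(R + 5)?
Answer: -24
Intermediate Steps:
P(w, R) = -45 - 9*R (P(w, R) = 3*(-3*(R + 5)) = 3*(-3*(5 + R)) = 3*(-15 - 3*R) = -45 - 9*R)
Y = -24 (Y = -2*((-45 - 9*(-5)) - 3*(-4)) = -2*((-45 + 45) + 12) = -2*(0 + 12) = -2*12 = -24)
u(0)*(-34) + Y = 0²*(-34) - 24 = 0*(-34) - 24 = 0 - 24 = -24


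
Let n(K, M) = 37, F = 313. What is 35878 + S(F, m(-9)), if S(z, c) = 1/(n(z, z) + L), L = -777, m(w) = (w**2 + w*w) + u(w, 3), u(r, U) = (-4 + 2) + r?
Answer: 26549719/740 ≈ 35878.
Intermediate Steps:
u(r, U) = -2 + r
m(w) = -2 + w + 2*w**2 (m(w) = (w**2 + w*w) + (-2 + w) = (w**2 + w**2) + (-2 + w) = 2*w**2 + (-2 + w) = -2 + w + 2*w**2)
S(z, c) = -1/740 (S(z, c) = 1/(37 - 777) = 1/(-740) = -1/740)
35878 + S(F, m(-9)) = 35878 - 1/740 = 26549719/740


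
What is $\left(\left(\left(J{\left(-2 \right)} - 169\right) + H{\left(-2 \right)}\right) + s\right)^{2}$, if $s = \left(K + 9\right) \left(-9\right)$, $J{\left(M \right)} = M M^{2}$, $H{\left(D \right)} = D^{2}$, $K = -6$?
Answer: $40000$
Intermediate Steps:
$J{\left(M \right)} = M^{3}$
$s = -27$ ($s = \left(-6 + 9\right) \left(-9\right) = 3 \left(-9\right) = -27$)
$\left(\left(\left(J{\left(-2 \right)} - 169\right) + H{\left(-2 \right)}\right) + s\right)^{2} = \left(\left(\left(\left(-2\right)^{3} - 169\right) + \left(-2\right)^{2}\right) - 27\right)^{2} = \left(\left(\left(-8 - 169\right) + 4\right) - 27\right)^{2} = \left(\left(-177 + 4\right) - 27\right)^{2} = \left(-173 - 27\right)^{2} = \left(-200\right)^{2} = 40000$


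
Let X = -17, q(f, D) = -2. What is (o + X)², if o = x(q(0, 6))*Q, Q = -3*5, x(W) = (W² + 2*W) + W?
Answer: 169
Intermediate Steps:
x(W) = W² + 3*W
Q = -15
o = 30 (o = -2*(3 - 2)*(-15) = -2*1*(-15) = -2*(-15) = 30)
(o + X)² = (30 - 17)² = 13² = 169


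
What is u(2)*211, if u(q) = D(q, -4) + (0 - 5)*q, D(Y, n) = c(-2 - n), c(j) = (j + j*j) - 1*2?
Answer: -1266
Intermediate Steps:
c(j) = -2 + j + j² (c(j) = (j + j²) - 2 = -2 + j + j²)
D(Y, n) = -4 + (-2 - n)² - n (D(Y, n) = -2 + (-2 - n) + (-2 - n)² = -4 + (-2 - n)² - n)
u(q) = 4 - 5*q (u(q) = -4*(3 - 4) + (0 - 5)*q = -4*(-1) - 5*q = 4 - 5*q)
u(2)*211 = (4 - 5*2)*211 = (4 - 10)*211 = -6*211 = -1266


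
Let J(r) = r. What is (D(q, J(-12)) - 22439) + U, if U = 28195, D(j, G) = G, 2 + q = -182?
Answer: 5744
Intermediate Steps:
q = -184 (q = -2 - 182 = -184)
(D(q, J(-12)) - 22439) + U = (-12 - 22439) + 28195 = -22451 + 28195 = 5744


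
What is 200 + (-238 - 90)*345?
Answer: -112960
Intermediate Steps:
200 + (-238 - 90)*345 = 200 - 328*345 = 200 - 113160 = -112960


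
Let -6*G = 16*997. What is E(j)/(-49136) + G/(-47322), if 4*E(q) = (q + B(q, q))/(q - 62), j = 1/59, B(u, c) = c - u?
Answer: 955473522029/17006613674688 ≈ 0.056182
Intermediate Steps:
j = 1/59 ≈ 0.016949
G = -7976/3 (G = -8*997/3 = -⅙*15952 = -7976/3 ≈ -2658.7)
E(q) = q/(4*(-62 + q)) (E(q) = ((q + (q - q))/(q - 62))/4 = ((q + 0)/(-62 + q))/4 = (q/(-62 + q))/4 = q/(4*(-62 + q)))
E(j)/(-49136) + G/(-47322) = ((¼)*(1/59)/(-62 + 1/59))/(-49136) - 7976/3/(-47322) = ((¼)*(1/59)/(-3657/59))*(-1/49136) - 7976/3*(-1/47322) = ((¼)*(1/59)*(-59/3657))*(-1/49136) + 3988/70983 = -1/14628*(-1/49136) + 3988/70983 = 1/718761408 + 3988/70983 = 955473522029/17006613674688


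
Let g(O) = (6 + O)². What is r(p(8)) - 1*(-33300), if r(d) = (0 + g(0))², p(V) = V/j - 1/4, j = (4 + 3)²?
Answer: 34596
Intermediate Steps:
j = 49 (j = 7² = 49)
p(V) = -¼ + V/49 (p(V) = V/49 - 1/4 = V*(1/49) - 1*¼ = V/49 - ¼ = -¼ + V/49)
r(d) = 1296 (r(d) = (0 + (6 + 0)²)² = (0 + 6²)² = (0 + 36)² = 36² = 1296)
r(p(8)) - 1*(-33300) = 1296 - 1*(-33300) = 1296 + 33300 = 34596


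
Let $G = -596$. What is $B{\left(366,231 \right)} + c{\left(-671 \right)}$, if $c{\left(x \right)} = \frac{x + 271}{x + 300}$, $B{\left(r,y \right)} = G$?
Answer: $- \frac{220716}{371} \approx -594.92$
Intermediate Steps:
$B{\left(r,y \right)} = -596$
$c{\left(x \right)} = \frac{271 + x}{300 + x}$
$B{\left(366,231 \right)} + c{\left(-671 \right)} = -596 + \frac{271 - 671}{300 - 671} = -596 + \frac{1}{-371} \left(-400\right) = -596 - - \frac{400}{371} = -596 + \frac{400}{371} = - \frac{220716}{371}$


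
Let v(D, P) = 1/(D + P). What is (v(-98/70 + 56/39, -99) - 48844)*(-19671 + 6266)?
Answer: 12635441832335/19298 ≈ 6.5475e+8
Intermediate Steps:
(v(-98/70 + 56/39, -99) - 48844)*(-19671 + 6266) = (1/((-98/70 + 56/39) - 99) - 48844)*(-19671 + 6266) = (1/((-98*1/70 + 56*(1/39)) - 99) - 48844)*(-13405) = (1/((-7/5 + 56/39) - 99) - 48844)*(-13405) = (1/(7/195 - 99) - 48844)*(-13405) = (1/(-19298/195) - 48844)*(-13405) = (-195/19298 - 48844)*(-13405) = -942591707/19298*(-13405) = 12635441832335/19298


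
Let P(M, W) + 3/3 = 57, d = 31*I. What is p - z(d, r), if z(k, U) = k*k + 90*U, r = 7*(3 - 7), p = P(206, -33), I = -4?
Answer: -12800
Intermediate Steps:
d = -124 (d = 31*(-4) = -124)
P(M, W) = 56 (P(M, W) = -1 + 57 = 56)
p = 56
r = -28 (r = 7*(-4) = -28)
z(k, U) = k² + 90*U
p - z(d, r) = 56 - ((-124)² + 90*(-28)) = 56 - (15376 - 2520) = 56 - 1*12856 = 56 - 12856 = -12800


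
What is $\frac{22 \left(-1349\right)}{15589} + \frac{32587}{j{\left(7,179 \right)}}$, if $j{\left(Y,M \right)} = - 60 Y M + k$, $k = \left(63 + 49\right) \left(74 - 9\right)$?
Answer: $- \frac{360447849}{151213300} \approx -2.3837$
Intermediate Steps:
$k = 7280$ ($k = 112 \cdot 65 = 7280$)
$j{\left(Y,M \right)} = 7280 - 60 M Y$ ($j{\left(Y,M \right)} = - 60 Y M + 7280 = - 60 M Y + 7280 = 7280 - 60 M Y$)
$\frac{22 \left(-1349\right)}{15589} + \frac{32587}{j{\left(7,179 \right)}} = \frac{22 \left(-1349\right)}{15589} + \frac{32587}{7280 - 10740 \cdot 7} = \left(-29678\right) \frac{1}{15589} + \frac{32587}{7280 - 75180} = - \frac{29678}{15589} + \frac{32587}{-67900} = - \frac{29678}{15589} + 32587 \left(- \frac{1}{67900}\right) = - \frac{29678}{15589} - \frac{32587}{67900} = - \frac{360447849}{151213300}$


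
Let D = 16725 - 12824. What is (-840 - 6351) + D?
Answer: -3290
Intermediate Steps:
D = 3901
(-840 - 6351) + D = (-840 - 6351) + 3901 = -7191 + 3901 = -3290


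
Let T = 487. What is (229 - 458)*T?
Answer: -111523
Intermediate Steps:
(229 - 458)*T = (229 - 458)*487 = -229*487 = -111523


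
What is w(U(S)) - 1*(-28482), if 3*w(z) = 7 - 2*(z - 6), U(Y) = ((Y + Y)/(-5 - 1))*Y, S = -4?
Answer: 256427/9 ≈ 28492.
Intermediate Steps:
U(Y) = -Y**2/3 (U(Y) = ((2*Y)/(-6))*Y = ((2*Y)*(-1/6))*Y = (-Y/3)*Y = -Y**2/3)
w(z) = 19/3 - 2*z/3 (w(z) = (7 - 2*(z - 6))/3 = (7 - 2*(-6 + z))/3 = (7 + (12 - 2*z))/3 = (19 - 2*z)/3 = 19/3 - 2*z/3)
w(U(S)) - 1*(-28482) = (19/3 - (-2)*(-4)**2/9) - 1*(-28482) = (19/3 - (-2)*16/9) + 28482 = (19/3 - 2/3*(-16/3)) + 28482 = (19/3 + 32/9) + 28482 = 89/9 + 28482 = 256427/9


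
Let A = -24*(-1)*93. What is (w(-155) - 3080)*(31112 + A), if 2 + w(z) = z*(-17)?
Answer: -14904768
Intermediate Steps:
w(z) = -2 - 17*z (w(z) = -2 + z*(-17) = -2 - 17*z)
A = 2232 (A = 24*93 = 2232)
(w(-155) - 3080)*(31112 + A) = ((-2 - 17*(-155)) - 3080)*(31112 + 2232) = ((-2 + 2635) - 3080)*33344 = (2633 - 3080)*33344 = -447*33344 = -14904768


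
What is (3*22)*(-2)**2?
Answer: 264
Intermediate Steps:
(3*22)*(-2)**2 = 66*4 = 264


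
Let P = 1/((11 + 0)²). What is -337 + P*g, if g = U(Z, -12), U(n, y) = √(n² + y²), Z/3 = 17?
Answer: -337 + 3*√305/121 ≈ -336.57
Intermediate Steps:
Z = 51 (Z = 3*17 = 51)
g = 3*√305 (g = √(51² + (-12)²) = √(2601 + 144) = √2745 = 3*√305 ≈ 52.393)
P = 1/121 (P = 1/(11²) = 1/121 ≈ 0.0082645)
-337 + P*g = -337 + (3*√305)/121 = -337 + 3*√305/121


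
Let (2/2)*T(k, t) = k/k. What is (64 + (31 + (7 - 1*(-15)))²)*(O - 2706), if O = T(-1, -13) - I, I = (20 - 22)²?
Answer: -7782957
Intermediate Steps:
T(k, t) = 1 (T(k, t) = k/k = 1)
I = 4 (I = (-2)² = 4)
O = -3 (O = 1 - 1*4 = 1 - 4 = -3)
(64 + (31 + (7 - 1*(-15)))²)*(O - 2706) = (64 + (31 + (7 - 1*(-15)))²)*(-3 - 2706) = (64 + (31 + (7 + 15))²)*(-2709) = (64 + (31 + 22)²)*(-2709) = (64 + 53²)*(-2709) = (64 + 2809)*(-2709) = 2873*(-2709) = -7782957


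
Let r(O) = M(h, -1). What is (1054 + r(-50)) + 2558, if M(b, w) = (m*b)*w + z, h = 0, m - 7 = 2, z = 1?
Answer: 3613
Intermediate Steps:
m = 9 (m = 7 + 2 = 9)
M(b, w) = 1 + 9*b*w (M(b, w) = (9*b)*w + 1 = 9*b*w + 1 = 1 + 9*b*w)
r(O) = 1 (r(O) = 1 + 9*0*(-1) = 1 + 0 = 1)
(1054 + r(-50)) + 2558 = (1054 + 1) + 2558 = 1055 + 2558 = 3613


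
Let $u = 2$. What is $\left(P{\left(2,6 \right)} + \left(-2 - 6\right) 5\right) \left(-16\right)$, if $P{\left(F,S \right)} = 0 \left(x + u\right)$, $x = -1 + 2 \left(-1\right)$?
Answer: $640$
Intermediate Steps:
$x = -3$ ($x = -1 - 2 = -3$)
$P{\left(F,S \right)} = 0$ ($P{\left(F,S \right)} = 0 \left(-3 + 2\right) = 0 \left(-1\right) = 0$)
$\left(P{\left(2,6 \right)} + \left(-2 - 6\right) 5\right) \left(-16\right) = \left(0 + \left(-2 - 6\right) 5\right) \left(-16\right) = \left(0 - 40\right) \left(-16\right) = \left(-40\right) \left(-16\right) = 640$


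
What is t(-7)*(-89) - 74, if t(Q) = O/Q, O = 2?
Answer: -340/7 ≈ -48.571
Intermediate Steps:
t(Q) = 2/Q
t(-7)*(-89) - 74 = (2/(-7))*(-89) - 74 = (2*(-⅐))*(-89) - 74 = -2/7*(-89) - 74 = 178/7 - 74 = -340/7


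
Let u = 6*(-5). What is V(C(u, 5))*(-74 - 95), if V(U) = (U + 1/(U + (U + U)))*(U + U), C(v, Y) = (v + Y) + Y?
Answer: -405938/3 ≈ -1.3531e+5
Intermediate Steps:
u = -30
C(v, Y) = v + 2*Y (C(v, Y) = (Y + v) + Y = v + 2*Y)
V(U) = 2*U*(U + 1/(3*U)) (V(U) = (U + 1/(U + 2*U))*(2*U) = (U + 1/(3*U))*(2*U) = 2*U*(U + 1/(3*U)))
V(C(u, 5))*(-74 - 95) = (⅔ + 2*(-30 + 2*5)²)*(-74 - 95) = (⅔ + 2*(-30 + 10)²)*(-169) = (⅔ + 2*(-20)²)*(-169) = (⅔ + 2*400)*(-169) = (⅔ + 800)*(-169) = (2402/3)*(-169) = -405938/3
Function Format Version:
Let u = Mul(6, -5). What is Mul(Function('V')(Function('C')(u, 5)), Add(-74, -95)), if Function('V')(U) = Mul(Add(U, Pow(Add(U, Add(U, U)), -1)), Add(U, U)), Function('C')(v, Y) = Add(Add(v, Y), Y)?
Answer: Rational(-405938, 3) ≈ -1.3531e+5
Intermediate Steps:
u = -30
Function('C')(v, Y) = Add(v, Mul(2, Y)) (Function('C')(v, Y) = Add(Add(Y, v), Y) = Add(v, Mul(2, Y)))
Function('V')(U) = Mul(2, U, Add(U, Mul(Rational(1, 3), Pow(U, -1)))) (Function('V')(U) = Mul(Add(U, Pow(Add(U, Mul(2, U)), -1)), Mul(2, U)) = Mul(Add(U, Pow(Mul(3, U), -1)), Mul(2, U)) = Mul(Add(U, Mul(Rational(1, 3), Pow(U, -1))), Mul(2, U)) = Mul(2, U, Add(U, Mul(Rational(1, 3), Pow(U, -1)))))
Mul(Function('V')(Function('C')(u, 5)), Add(-74, -95)) = Mul(Add(Rational(2, 3), Mul(2, Pow(Add(-30, Mul(2, 5)), 2))), Add(-74, -95)) = Mul(Add(Rational(2, 3), Mul(2, Pow(Add(-30, 10), 2))), -169) = Mul(Add(Rational(2, 3), Mul(2, Pow(-20, 2))), -169) = Mul(Add(Rational(2, 3), Mul(2, 400)), -169) = Mul(Add(Rational(2, 3), 800), -169) = Mul(Rational(2402, 3), -169) = Rational(-405938, 3)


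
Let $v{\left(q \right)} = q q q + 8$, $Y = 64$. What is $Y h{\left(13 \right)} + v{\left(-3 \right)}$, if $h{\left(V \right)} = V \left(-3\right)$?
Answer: $-2515$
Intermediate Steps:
$h{\left(V \right)} = - 3 V$
$v{\left(q \right)} = 8 + q^{3}$ ($v{\left(q \right)} = q^{2} q + 8 = q^{3} + 8 = 8 + q^{3}$)
$Y h{\left(13 \right)} + v{\left(-3 \right)} = 64 \left(\left(-3\right) 13\right) + \left(8 + \left(-3\right)^{3}\right) = 64 \left(-39\right) + \left(8 - 27\right) = -2496 - 19 = -2515$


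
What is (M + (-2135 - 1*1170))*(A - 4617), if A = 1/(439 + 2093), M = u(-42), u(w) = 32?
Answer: 12754055113/844 ≈ 1.5111e+7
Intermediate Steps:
M = 32
A = 1/2532 ≈ 0.00039494
(M + (-2135 - 1*1170))*(A - 4617) = (32 + (-2135 - 1*1170))*(1/2532 - 4617) = (32 + (-2135 - 1170))*(-11690243/2532) = (32 - 3305)*(-11690243/2532) = -3273*(-11690243/2532) = 12754055113/844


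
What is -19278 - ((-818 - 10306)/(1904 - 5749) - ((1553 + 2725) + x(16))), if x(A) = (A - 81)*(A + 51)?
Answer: -74431099/3845 ≈ -19358.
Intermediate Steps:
x(A) = (-81 + A)*(51 + A)
-19278 - ((-818 - 10306)/(1904 - 5749) - ((1553 + 2725) + x(16))) = -19278 - ((-818 - 10306)/(1904 - 5749) - ((1553 + 2725) + (-4131 + 16**2 - 30*16))) = -19278 - (-11124/(-3845) - (4278 + (-4131 + 256 - 480))) = -19278 - (-11124*(-1/3845) - (4278 - 4355)) = -19278 - (11124/3845 - 1*(-77)) = -19278 - (11124/3845 + 77) = -19278 - 1*307189/3845 = -19278 - 307189/3845 = -74431099/3845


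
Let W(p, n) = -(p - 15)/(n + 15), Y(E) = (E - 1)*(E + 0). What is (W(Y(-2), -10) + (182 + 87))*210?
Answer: 56868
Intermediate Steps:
Y(E) = E*(-1 + E) (Y(E) = (-1 + E)*E = E*(-1 + E))
W(p, n) = -(-15 + p)/(15 + n)
(W(Y(-2), -10) + (182 + 87))*210 = ((15 - (-2)*(-1 - 2))/(15 - 10) + (182 + 87))*210 = ((15 - (-2)*(-3))/5 + 269)*210 = ((15 - 1*6)/5 + 269)*210 = ((15 - 6)/5 + 269)*210 = ((⅕)*9 + 269)*210 = (9/5 + 269)*210 = (1354/5)*210 = 56868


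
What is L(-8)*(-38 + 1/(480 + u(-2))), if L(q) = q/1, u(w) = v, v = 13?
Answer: 149864/493 ≈ 303.98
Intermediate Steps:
u(w) = 13
L(q) = q (L(q) = q*1 = q)
L(-8)*(-38 + 1/(480 + u(-2))) = -8*(-38 + 1/(480 + 13)) = -8*(-38 + 1/493) = -8*(-18733/493) = 149864/493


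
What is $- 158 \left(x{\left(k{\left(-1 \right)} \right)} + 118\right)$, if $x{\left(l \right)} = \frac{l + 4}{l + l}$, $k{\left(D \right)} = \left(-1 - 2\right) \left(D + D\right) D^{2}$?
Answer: $- \frac{56327}{3} \approx -18776.0$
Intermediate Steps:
$k{\left(D \right)} = - 6 D^{3}$ ($k{\left(D \right)} = - 3 \cdot 2 D D^{2} = - 6 D D^{2} = - 6 D^{3}$)
$x{\left(l \right)} = \frac{4 + l}{2 l}$
$- 158 \left(x{\left(k{\left(-1 \right)} \right)} + 118\right) = - 158 \left(\frac{4 - 6 \left(-1\right)^{3}}{2 \left(- 6 \left(-1\right)^{3}\right)} + 118\right) = - 158 \left(\frac{4 - -6}{2 \left(\left(-6\right) \left(-1\right)\right)} + 118\right) = - 158 \left(\frac{4 + 6}{2 \cdot 6} + 118\right) = - 158 \left(\frac{1}{2} \cdot \frac{1}{6} \cdot 10 + 118\right) = - 158 \left(\frac{5}{6} + 118\right) = \left(-158\right) \frac{713}{6} = - \frac{56327}{3}$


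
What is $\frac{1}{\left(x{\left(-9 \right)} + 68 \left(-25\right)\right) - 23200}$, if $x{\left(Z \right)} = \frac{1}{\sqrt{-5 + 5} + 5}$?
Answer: $- \frac{5}{124499} \approx -4.0161 \cdot 10^{-5}$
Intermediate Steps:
$x{\left(Z \right)} = \frac{1}{5}$ ($x{\left(Z \right)} = \frac{1}{\sqrt{0} + 5} = \frac{1}{0 + 5} = \frac{1}{5}$)
$\frac{1}{\left(x{\left(-9 \right)} + 68 \left(-25\right)\right) - 23200} = \frac{1}{\left(\frac{1}{5} + 68 \left(-25\right)\right) - 23200} = \frac{1}{\left(\frac{1}{5} - 1700\right) - 23200} = \frac{1}{- \frac{8499}{5} - 23200} = \frac{1}{- \frac{124499}{5}} = - \frac{5}{124499}$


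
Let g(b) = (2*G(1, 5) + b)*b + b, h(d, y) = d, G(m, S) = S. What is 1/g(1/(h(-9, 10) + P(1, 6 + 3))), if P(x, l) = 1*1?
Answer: -64/87 ≈ -0.73563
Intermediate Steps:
P(x, l) = 1
g(b) = b + b*(10 + b) (g(b) = (2*5 + b)*b + b = (10 + b)*b + b = b*(10 + b) + b = b + b*(10 + b))
1/g(1/(h(-9, 10) + P(1, 6 + 3))) = 1/((11 + 1/(-9 + 1))/(-9 + 1)) = 1/((11 + 1/(-8))/(-8)) = 1/(-(11 - ⅛)/8) = 1/(-⅛*87/8) = 1/(-87/64) = -64/87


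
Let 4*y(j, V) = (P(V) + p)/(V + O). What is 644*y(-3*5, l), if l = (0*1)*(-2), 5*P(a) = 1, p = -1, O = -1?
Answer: 644/5 ≈ 128.80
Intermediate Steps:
P(a) = ⅕ (P(a) = (⅕)*1 = ⅕)
l = 0 (l = 0*(-2) = 0)
y(j, V) = -1/(5*(-1 + V)) (y(j, V) = ((⅕ - 1)/(V - 1))/4 = (-4/(5*(-1 + V)))/4 = -1/(5*(-1 + V)))
644*y(-3*5, l) = 644*(-1/(-5 + 5*0)) = 644*(-1/(-5 + 0)) = 644*(-1/(-5)) = 644*(-1*(-⅕)) = 644*(⅕) = 644/5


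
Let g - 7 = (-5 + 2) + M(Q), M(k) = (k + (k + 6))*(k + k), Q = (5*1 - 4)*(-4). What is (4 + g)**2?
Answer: 576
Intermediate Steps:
Q = -4 (Q = (5 - 4)*(-4) = 1*(-4) = -4)
M(k) = 2*k*(6 + 2*k) (M(k) = (k + (6 + k))*(2*k) = (6 + 2*k)*(2*k) = 2*k*(6 + 2*k))
g = 20 (g = 7 + ((-5 + 2) + 4*(-4)*(3 - 4)) = 7 + (-3 + 4*(-4)*(-1)) = 7 + (-3 + 16) = 7 + 13 = 20)
(4 + g)**2 = (4 + 20)**2 = 24**2 = 576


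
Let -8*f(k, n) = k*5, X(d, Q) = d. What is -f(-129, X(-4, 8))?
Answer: -645/8 ≈ -80.625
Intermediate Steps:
f(k, n) = -5*k/8 (f(k, n) = -k*5/8 = -5*k/8)
-f(-129, X(-4, 8)) = -(-5)*(-129)/8 = -1*645/8 = -645/8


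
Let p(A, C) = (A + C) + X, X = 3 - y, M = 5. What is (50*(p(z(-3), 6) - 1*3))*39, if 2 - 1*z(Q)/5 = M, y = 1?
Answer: -19500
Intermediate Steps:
z(Q) = -15 (z(Q) = 10 - 5*5 = 10 - 25 = -15)
X = 2 (X = 3 - 1*1 = 3 - 1 = 2)
p(A, C) = 2 + A + C (p(A, C) = (A + C) + 2 = 2 + A + C)
(50*(p(z(-3), 6) - 1*3))*39 = (50*((2 - 15 + 6) - 1*3))*39 = (50*(-7 - 3))*39 = (50*(-10))*39 = -500*39 = -19500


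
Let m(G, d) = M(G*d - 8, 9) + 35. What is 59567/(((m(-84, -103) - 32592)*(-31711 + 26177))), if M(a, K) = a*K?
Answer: -59567/250352626 ≈ -0.00023793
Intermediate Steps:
M(a, K) = K*a
m(G, d) = -37 + 9*G*d (m(G, d) = 9*(G*d - 8) + 35 = 9*(-8 + G*d) + 35 = (-72 + 9*G*d) + 35 = -37 + 9*G*d)
59567/(((m(-84, -103) - 32592)*(-31711 + 26177))) = 59567/((((-37 + 9*(-84)*(-103)) - 32592)*(-31711 + 26177))) = 59567/((((-37 + 77868) - 32592)*(-5534))) = 59567/(((77831 - 32592)*(-5534))) = 59567/((45239*(-5534))) = 59567/(-250352626) = 59567*(-1/250352626) = -59567/250352626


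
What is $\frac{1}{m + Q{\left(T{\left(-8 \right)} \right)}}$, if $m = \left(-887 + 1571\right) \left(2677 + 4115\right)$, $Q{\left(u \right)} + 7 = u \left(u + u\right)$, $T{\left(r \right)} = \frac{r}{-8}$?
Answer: $\frac{1}{4645723} \approx 2.1525 \cdot 10^{-7}$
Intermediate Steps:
$T{\left(r \right)} = - \frac{r}{8}$ ($T{\left(r \right)} = r \left(- \frac{1}{8}\right) = - \frac{r}{8}$)
$Q{\left(u \right)} = -7 + 2 u^{2}$ ($Q{\left(u \right)} = -7 + u \left(u + u\right) = -7 + u 2 u = -7 + 2 u^{2}$)
$m = 4645728$ ($m = 684 \cdot 6792 = 4645728$)
$\frac{1}{m + Q{\left(T{\left(-8 \right)} \right)}} = \frac{1}{4645728 - \left(7 - 2 \left(\left(- \frac{1}{8}\right) \left(-8\right)\right)^{2}\right)} = \frac{1}{4645728 - \left(7 - 2 \cdot 1^{2}\right)} = \frac{1}{4645728 + \left(-7 + 2 \cdot 1\right)} = \frac{1}{4645728 + \left(-7 + 2\right)} = \frac{1}{4645728 - 5} = \frac{1}{4645723}$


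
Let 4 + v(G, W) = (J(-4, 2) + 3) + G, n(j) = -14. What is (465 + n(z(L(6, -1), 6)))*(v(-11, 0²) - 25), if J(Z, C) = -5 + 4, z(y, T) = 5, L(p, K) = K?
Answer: -17138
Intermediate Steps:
J(Z, C) = -1
v(G, W) = -2 + G (v(G, W) = -4 + ((-1 + 3) + G) = -4 + (2 + G) = -2 + G)
(465 + n(z(L(6, -1), 6)))*(v(-11, 0²) - 25) = (465 - 14)*((-2 - 11) - 25) = 451*(-13 - 25) = 451*(-38) = -17138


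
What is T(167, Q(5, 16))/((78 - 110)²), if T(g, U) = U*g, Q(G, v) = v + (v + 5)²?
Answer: 76319/1024 ≈ 74.530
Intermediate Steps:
Q(G, v) = v + (5 + v)²
T(167, Q(5, 16))/((78 - 110)²) = ((16 + (5 + 16)²)*167)/((78 - 110)²) = ((16 + 21²)*167)/((-32)²) = ((16 + 441)*167)/1024 = (457*167)*(1/1024) = 76319*(1/1024) = 76319/1024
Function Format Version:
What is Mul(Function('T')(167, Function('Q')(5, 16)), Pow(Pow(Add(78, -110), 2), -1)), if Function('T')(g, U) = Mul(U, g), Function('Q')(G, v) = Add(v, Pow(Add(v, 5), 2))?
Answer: Rational(76319, 1024) ≈ 74.530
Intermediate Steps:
Function('Q')(G, v) = Add(v, Pow(Add(5, v), 2))
Mul(Function('T')(167, Function('Q')(5, 16)), Pow(Pow(Add(78, -110), 2), -1)) = Mul(Mul(Add(16, Pow(Add(5, 16), 2)), 167), Pow(Pow(Add(78, -110), 2), -1)) = Mul(Mul(Add(16, Pow(21, 2)), 167), Pow(Pow(-32, 2), -1)) = Mul(Mul(Add(16, 441), 167), Pow(1024, -1)) = Mul(Mul(457, 167), Rational(1, 1024)) = Mul(76319, Rational(1, 1024)) = Rational(76319, 1024)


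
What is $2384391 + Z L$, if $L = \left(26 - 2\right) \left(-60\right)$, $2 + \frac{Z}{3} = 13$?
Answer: $2336871$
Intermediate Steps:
$Z = 33$ ($Z = -6 + 3 \cdot 13 = -6 + 39 = 33$)
$L = -1440$ ($L = 24 \left(-60\right) = -1440$)
$2384391 + Z L = 2384391 + 33 \left(-1440\right) = 2384391 - 47520 = 2336871$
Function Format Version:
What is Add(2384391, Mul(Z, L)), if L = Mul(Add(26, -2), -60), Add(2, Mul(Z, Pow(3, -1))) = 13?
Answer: 2336871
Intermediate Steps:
Z = 33 (Z = Add(-6, Mul(3, 13)) = Add(-6, 39) = 33)
L = -1440 (L = Mul(24, -60) = -1440)
Add(2384391, Mul(Z, L)) = Add(2384391, Mul(33, -1440)) = Add(2384391, -47520) = 2336871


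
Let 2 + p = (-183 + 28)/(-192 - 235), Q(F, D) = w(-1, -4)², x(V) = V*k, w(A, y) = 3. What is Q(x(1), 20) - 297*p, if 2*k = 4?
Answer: 211446/427 ≈ 495.19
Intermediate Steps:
k = 2 (k = (½)*4 = 2)
x(V) = 2*V (x(V) = V*2 = 2*V)
Q(F, D) = 9 (Q(F, D) = 3² = 9)
p = -699/427 (p = -2 + (-183 + 28)/(-192 - 235) = -2 - 155/(-427) = -2 - 155*(-1/427) = -2 + 155/427 = -699/427 ≈ -1.6370)
Q(x(1), 20) - 297*p = 9 - 297*(-699/427) = 9 + 207603/427 = 211446/427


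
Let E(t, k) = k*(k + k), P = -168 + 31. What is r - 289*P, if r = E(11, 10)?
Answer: 39793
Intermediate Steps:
P = -137
E(t, k) = 2*k² (E(t, k) = k*(2*k) = 2*k²)
r = 200 (r = 2*10² = 2*100 = 200)
r - 289*P = 200 - 289*(-137) = 200 + 39593 = 39793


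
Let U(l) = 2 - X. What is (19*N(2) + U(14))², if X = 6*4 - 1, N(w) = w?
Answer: 289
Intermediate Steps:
X = 23 (X = 24 - 1 = 23)
U(l) = -21 (U(l) = 2 - 1*23 = 2 - 23 = -21)
(19*N(2) + U(14))² = (19*2 - 21)² = (38 - 21)² = 17² = 289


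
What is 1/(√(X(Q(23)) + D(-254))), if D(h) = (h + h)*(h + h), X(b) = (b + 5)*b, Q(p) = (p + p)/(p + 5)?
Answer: 14*√50582683/50582683 ≈ 0.0019685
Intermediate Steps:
Q(p) = 2*p/(5 + p) (Q(p) = (2*p)/(5 + p) = 2*p/(5 + p))
X(b) = b*(5 + b) (X(b) = (5 + b)*b = b*(5 + b))
D(h) = 4*h² (D(h) = (2*h)*(2*h) = 4*h²)
1/(√(X(Q(23)) + D(-254))) = 1/(√((2*23/(5 + 23))*(5 + 2*23/(5 + 23)) + 4*(-254)²)) = 1/(√((2*23/28)*(5 + 2*23/28) + 4*64516)) = 1/(√((2*23*(1/28))*(5 + 2*23*(1/28)) + 258064)) = 1/(√(23*(5 + 23/14)/14 + 258064)) = 1/(√((23/14)*(93/14) + 258064)) = 1/(√(2139/196 + 258064)) = 1/(√(50582683/196)) = 1/(√50582683/14) = 14*√50582683/50582683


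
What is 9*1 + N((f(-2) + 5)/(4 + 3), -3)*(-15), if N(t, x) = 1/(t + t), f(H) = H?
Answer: -17/2 ≈ -8.5000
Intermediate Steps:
N(t, x) = 1/(2*t)
9*1 + N((f(-2) + 5)/(4 + 3), -3)*(-15) = 9*1 + (1/(2*(((-2 + 5)/(4 + 3)))))*(-15) = 9 + (1/(2*((3/7))))*(-15) = 9 + (1/(2*((3*(⅐)))))*(-15) = 9 + (1/(2*(3/7)))*(-15) = 9 + ((½)*(7/3))*(-15) = 9 + (7/6)*(-15) = 9 - 35/2 = -17/2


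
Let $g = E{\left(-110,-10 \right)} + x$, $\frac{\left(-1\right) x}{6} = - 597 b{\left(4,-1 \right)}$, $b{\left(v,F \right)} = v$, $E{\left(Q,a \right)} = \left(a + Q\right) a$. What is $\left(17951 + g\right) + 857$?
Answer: $34336$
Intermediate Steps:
$E{\left(Q,a \right)} = a \left(Q + a\right)$ ($E{\left(Q,a \right)} = \left(Q + a\right) a = a \left(Q + a\right)$)
$x = 14328$ ($x = - 6 \left(\left(-597\right) 4\right) = \left(-6\right) \left(-2388\right) = 14328$)
$g = 15528$ ($g = - 10 \left(-110 - 10\right) + 14328 = \left(-10\right) \left(-120\right) + 14328 = 1200 + 14328 = 15528$)
$\left(17951 + g\right) + 857 = \left(17951 + 15528\right) + 857 = 33479 + 857 = 34336$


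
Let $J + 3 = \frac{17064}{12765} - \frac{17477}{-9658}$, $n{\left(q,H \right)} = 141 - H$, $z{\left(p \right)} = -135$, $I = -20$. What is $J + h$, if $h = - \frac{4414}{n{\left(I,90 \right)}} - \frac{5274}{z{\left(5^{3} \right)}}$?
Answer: $- \frac{6613892003}{139722286} \approx -47.336$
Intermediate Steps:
$J = \frac{6014969}{41094790}$ ($J = -3 + \left(\frac{17064}{12765} - \frac{17477}{-9658}\right) = -3 + \left(17064 \cdot \frac{1}{12765} - - \frac{17477}{9658}\right) = -3 + \left(\frac{5688}{4255} + \frac{17477}{9658}\right) = -3 + \frac{129299339}{41094790} = \frac{6014969}{41094790} \approx 0.14637$)
$h = - \frac{4036}{85}$ ($h = - \frac{4414}{141 - 90} - \frac{5274}{-135} = - \frac{4414}{141 - 90} - - \frac{586}{15} = - \frac{4414}{51} + \frac{586}{15} = - \frac{4036}{85} \approx -47.482$)
$J + h = \frac{6014969}{41094790} - \frac{4036}{85} = - \frac{6613892003}{139722286}$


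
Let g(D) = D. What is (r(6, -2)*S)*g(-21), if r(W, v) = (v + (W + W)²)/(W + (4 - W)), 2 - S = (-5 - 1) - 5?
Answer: -19383/2 ≈ -9691.5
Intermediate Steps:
S = 13 (S = 2 - ((-5 - 1) - 5) = 2 - (-6 - 5) = 2 - 1*(-11) = 2 + 11 = 13)
r(W, v) = W² + v/4 (r(W, v) = (v + (2*W)²)/4 = (v + 4*W²)*(¼) = W² + v/4)
(r(6, -2)*S)*g(-21) = ((6² + (¼)*(-2))*13)*(-21) = ((36 - ½)*13)*(-21) = ((71/2)*13)*(-21) = (923/2)*(-21) = -19383/2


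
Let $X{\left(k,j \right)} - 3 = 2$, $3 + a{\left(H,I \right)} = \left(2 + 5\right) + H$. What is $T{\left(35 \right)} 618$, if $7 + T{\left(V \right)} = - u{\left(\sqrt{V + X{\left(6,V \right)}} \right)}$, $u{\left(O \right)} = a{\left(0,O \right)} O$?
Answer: $-4326 - 4944 \sqrt{10} \approx -19960.0$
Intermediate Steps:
$a{\left(H,I \right)} = 4 + H$ ($a{\left(H,I \right)} = -3 + \left(\left(2 + 5\right) + H\right) = -3 + \left(7 + H\right) = 4 + H$)
$X{\left(k,j \right)} = 5$ ($X{\left(k,j \right)} = 3 + 2 = 5$)
$u{\left(O \right)} = 4 O$ ($u{\left(O \right)} = \left(4 + 0\right) O = 4 O$)
$T{\left(V \right)} = -7 - 4 \sqrt{5 + V}$ ($T{\left(V \right)} = -7 - 4 \sqrt{V + 5} = -7 - 4 \sqrt{5 + V}$)
$T{\left(35 \right)} 618 = \left(-7 - 4 \sqrt{5 + 35}\right) 618 = \left(-7 - 4 \sqrt{40}\right) 618 = \left(-7 - 4 \cdot 2 \sqrt{10}\right) 618 = \left(-7 - 8 \sqrt{10}\right) 618 = -4326 - 4944 \sqrt{10}$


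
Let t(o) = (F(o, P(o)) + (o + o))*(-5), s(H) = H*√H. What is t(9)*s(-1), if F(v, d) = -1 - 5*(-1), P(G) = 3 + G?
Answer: 110*I ≈ 110.0*I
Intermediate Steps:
s(H) = H^(3/2)
F(v, d) = 4 (F(v, d) = -1 + 5 = 4)
t(o) = -20 - 10*o (t(o) = (4 + (o + o))*(-5) = (4 + 2*o)*(-5) = -20 - 10*o)
t(9)*s(-1) = (-20 - 10*9)*(-1)^(3/2) = (-20 - 90)*(-I) = -(-110)*I = 110*I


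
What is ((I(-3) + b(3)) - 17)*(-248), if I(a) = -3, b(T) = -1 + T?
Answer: 4464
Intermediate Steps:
((I(-3) + b(3)) - 17)*(-248) = ((-3 + (-1 + 3)) - 17)*(-248) = ((-3 + 2) - 17)*(-248) = (-1 - 17)*(-248) = -18*(-248) = 4464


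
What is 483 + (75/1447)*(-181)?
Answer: 685326/1447 ≈ 473.62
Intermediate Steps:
483 + (75/1447)*(-181) = 483 - 13575/1447 = 685326/1447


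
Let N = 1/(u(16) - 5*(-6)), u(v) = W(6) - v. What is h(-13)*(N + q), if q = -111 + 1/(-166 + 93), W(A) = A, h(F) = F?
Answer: 2106091/1460 ≈ 1442.5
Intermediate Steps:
q = -8104/73 (q = -111 + 1/(-73) = -111 - 1/73 = -8104/73 ≈ -111.01)
u(v) = 6 - v
N = 1/20 (N = 1/((6 - 1*16) - 5*(-6)) = 1/((6 - 16) + 30) = 1/(-10 + 30) = 1/20 ≈ 0.050000)
h(-13)*(N + q) = -13*(1/20 - 8104/73) = -13*(-162007/1460) = 2106091/1460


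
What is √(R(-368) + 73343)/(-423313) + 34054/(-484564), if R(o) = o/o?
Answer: -17027/242282 - 8*√1146/423313 ≈ -0.070917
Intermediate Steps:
R(o) = 1
√(R(-368) + 73343)/(-423313) + 34054/(-484564) = √(1 + 73343)/(-423313) + 34054/(-484564) = √73344*(-1/423313) + 34054*(-1/484564) = (8*√1146)*(-1/423313) - 17027/242282 = -8*√1146/423313 - 17027/242282 = -17027/242282 - 8*√1146/423313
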